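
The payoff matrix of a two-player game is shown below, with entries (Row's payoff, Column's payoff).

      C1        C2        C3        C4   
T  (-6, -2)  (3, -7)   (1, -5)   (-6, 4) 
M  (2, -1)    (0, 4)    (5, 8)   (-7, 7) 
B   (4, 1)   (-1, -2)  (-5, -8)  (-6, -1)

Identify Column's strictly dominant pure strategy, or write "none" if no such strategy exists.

C1 fails to dominate C2 at M (-1<4).
C2 fails to dominate C1 at T (-7<-2).
C3 fails to dominate C1 at T (-5<-2).
C4 fails to dominate C1 at B (-1<1).
No single strategy dominates all the others.

none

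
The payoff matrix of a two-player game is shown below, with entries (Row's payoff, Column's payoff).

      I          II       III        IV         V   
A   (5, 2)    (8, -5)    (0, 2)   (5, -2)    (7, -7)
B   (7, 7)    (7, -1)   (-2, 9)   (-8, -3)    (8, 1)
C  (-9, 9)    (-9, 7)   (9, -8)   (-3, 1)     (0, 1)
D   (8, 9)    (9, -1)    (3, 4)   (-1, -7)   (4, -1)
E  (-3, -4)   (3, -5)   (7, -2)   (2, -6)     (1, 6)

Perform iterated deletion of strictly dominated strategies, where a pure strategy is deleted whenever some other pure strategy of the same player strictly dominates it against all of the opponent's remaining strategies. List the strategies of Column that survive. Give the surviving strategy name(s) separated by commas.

I, III, V

Column II is eliminated: I beats it against every remaining row (A: 2>-5, B: 7>-1, C: 9>7, D: 9>-1, E: -4>-5).
Column's strategy IV is strictly dominated by I (A: 2>-2, B: 7>-3, C: 9>1, D: 9>-7, E: -4>-6) and is removed.
Among the remaining strategies, none is strictly dominated by another pure strategy of the same player, so the elimination stops.
Surviving strategies — Row: {A, B, C, D, E}; Column: {I, III, V}.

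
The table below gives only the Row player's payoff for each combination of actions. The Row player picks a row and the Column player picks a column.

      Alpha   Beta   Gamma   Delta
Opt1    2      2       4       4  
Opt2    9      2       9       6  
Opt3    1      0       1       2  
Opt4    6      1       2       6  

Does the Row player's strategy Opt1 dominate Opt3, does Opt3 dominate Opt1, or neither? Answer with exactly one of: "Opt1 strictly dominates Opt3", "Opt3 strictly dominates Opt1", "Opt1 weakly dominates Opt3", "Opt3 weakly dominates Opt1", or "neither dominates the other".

Opt1 strictly dominates Opt3

Opt1's payoffs vs Opt3's, by the Column player's action — Alpha: 2>1, Beta: 2>0, Gamma: 4>1, Delta: 4>2.
Opt1 gives a strictly higher payoff against each opponent action, so Opt1 strictly dominates Opt3.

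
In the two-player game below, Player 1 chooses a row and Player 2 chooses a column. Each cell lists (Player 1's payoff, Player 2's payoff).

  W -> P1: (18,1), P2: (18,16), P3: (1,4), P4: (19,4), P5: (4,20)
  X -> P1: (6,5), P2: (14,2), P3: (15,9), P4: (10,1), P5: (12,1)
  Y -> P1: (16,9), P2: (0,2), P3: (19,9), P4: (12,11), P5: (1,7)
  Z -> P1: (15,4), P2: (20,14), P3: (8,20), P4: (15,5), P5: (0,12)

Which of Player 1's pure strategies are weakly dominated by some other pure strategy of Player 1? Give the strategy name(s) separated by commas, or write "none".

none

Nothing dominates W: X at P1 (18>6); Y at P1 (18>16); Z at P1 (18>15).
X is not dominated — it holds its own against W at P3 (15>1); Y at P2 (14>0); Z at P3 (15>8).
Y is not dominated — it holds its own against W at P3 (19>1); X at P1 (16>6); Z at P1 (16>15).
Z is not dominated — it holds its own against W at P2 (20>18); X at P1 (15>6); Y at P2 (20>0).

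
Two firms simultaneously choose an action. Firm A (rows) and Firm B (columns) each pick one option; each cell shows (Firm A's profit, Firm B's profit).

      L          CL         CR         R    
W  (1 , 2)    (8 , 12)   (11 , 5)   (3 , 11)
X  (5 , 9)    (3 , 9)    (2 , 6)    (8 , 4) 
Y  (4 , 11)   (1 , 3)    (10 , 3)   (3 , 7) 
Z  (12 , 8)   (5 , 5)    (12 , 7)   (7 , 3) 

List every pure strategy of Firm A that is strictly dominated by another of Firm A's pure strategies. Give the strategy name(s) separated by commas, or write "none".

Y

Nothing dominates W: X at CL (8>3); Y at CL (8>1); Z at CL (8>5).
X: no other strategy beats it everywhere (W at L (5>1); Y at L (5>4); Z at R (8>7)).
Y is strictly dominated by Z (L: 12>4, CL: 5>1, CR: 12>10, R: 7>3).
Nothing dominates Z: W at L (12>1); X at L (12>5); Y at L (12>4).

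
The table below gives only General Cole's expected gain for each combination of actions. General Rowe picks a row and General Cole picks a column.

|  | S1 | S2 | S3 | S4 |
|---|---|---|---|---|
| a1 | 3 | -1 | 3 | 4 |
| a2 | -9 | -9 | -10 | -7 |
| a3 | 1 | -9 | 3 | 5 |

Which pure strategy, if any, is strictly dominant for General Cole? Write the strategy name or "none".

S4

S4 vs S1: a1: 4>3, a2: -7>-9, a3: 5>1.
S4 vs S2: a1: 4>-1, a2: -7>-9, a3: 5>-9.
S4 vs S3: a1: 4>3, a2: -7>-10, a3: 5>3.
S4 strictly beats every other strategy against every opponent action, so it is strictly dominant.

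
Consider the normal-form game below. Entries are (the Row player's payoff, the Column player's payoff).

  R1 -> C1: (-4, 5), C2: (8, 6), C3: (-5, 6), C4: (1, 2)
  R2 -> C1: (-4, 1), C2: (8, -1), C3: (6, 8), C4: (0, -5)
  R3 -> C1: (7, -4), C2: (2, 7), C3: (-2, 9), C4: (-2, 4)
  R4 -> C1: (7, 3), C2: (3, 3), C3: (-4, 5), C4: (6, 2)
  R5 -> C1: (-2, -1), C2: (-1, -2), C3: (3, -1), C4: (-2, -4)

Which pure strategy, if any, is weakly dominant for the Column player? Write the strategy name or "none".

C3

C3 vs C1: R1: 6>5, R2: 8>1, R3: 9>-4, R4: 5>3, R5: -1=-1.
C3 vs C2: R1: 6=6, R2: 8>-1, R3: 9>7, R4: 5>3, R5: -1>-2.
C3 vs C4: R1: 6>2, R2: 8>-5, R3: 9>4, R4: 5>2, R5: -1>-4.
C3 is at least as good as every other strategy against every opponent action, so it is weakly dominant.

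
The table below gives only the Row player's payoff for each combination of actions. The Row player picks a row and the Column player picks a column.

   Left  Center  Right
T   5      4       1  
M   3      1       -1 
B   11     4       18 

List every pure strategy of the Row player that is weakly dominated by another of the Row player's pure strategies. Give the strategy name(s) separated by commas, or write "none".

T, M

B weakly dominates T — Left: 11>5, Center: 4=4, Right: 18>1.
T weakly dominates M — Left: 5>3, Center: 4>1, Right: 1>-1.
B: no other strategy beats it everywhere (T at Left (11>5); M at Left (11>3)).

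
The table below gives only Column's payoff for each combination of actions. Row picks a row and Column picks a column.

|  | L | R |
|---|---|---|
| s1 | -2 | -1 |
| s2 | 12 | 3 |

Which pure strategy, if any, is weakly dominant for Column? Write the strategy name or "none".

none

L fails to dominate R at s1 (-2<-1).
R fails to dominate L at s2 (3<12).
No single strategy dominates all the others.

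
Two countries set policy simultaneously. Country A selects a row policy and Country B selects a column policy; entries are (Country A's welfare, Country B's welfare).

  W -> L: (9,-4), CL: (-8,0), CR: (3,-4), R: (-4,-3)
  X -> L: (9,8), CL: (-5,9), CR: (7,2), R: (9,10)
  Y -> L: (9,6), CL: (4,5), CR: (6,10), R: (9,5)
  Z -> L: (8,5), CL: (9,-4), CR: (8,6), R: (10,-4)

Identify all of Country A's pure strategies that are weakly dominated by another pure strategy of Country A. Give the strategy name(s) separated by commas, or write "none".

W

W: dominated, since X does at least as well everywhere (L: 9=9, CL: -5>-8, CR: 7>3, R: 9>-4).
X: no other strategy beats it everywhere (W at CL (-5>-8); Y at CR (7>6); Z at L (9>8)).
Y is not dominated — it holds its own against W at CL (4>-8); X at CL (4>-5); Z at L (9>8).
Nothing dominates Z: W at CL (9>-8); X at CL (9>-5); Y at CL (9>4).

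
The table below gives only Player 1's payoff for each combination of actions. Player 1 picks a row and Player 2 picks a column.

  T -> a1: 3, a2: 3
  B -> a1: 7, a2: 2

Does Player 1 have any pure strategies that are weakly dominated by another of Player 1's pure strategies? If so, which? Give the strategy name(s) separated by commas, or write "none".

none

T is not dominated — it holds its own against B at a2 (3>2).
Nothing dominates B: T at a1 (7>3).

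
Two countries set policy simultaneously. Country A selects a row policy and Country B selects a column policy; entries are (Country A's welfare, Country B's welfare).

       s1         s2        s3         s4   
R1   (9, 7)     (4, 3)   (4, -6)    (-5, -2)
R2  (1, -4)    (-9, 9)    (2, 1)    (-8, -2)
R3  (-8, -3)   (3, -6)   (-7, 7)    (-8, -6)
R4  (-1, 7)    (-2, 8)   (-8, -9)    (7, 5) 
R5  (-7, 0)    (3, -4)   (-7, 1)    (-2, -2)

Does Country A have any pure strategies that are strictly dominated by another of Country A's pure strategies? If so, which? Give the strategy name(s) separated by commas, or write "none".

Nothing dominates R1: R2 at s1 (9>1); R3 at s1 (9>-8); R4 at s1 (9>-1); R5 at s1 (9>-7).
R1 strictly dominates R2 — s1: 9>1, s2: 4>-9, s3: 4>2, s4: -5>-8.
R3: dominated, since R1 does at least as well everywhere (s1: 9>-8, s2: 4>3, s3: 4>-7, s4: -5>-8).
Nothing dominates R4: R1 at s4 (7>-5); R2 at s2 (-2>-9); R3 at s1 (-1>-8); R5 at s1 (-1>-7).
R5 is not dominated — it holds its own against R1 at s4 (-2>-5); R2 at s2 (3>-9); R3 at s1 (-7>-8); R4 at s2 (3>-2).

R2, R3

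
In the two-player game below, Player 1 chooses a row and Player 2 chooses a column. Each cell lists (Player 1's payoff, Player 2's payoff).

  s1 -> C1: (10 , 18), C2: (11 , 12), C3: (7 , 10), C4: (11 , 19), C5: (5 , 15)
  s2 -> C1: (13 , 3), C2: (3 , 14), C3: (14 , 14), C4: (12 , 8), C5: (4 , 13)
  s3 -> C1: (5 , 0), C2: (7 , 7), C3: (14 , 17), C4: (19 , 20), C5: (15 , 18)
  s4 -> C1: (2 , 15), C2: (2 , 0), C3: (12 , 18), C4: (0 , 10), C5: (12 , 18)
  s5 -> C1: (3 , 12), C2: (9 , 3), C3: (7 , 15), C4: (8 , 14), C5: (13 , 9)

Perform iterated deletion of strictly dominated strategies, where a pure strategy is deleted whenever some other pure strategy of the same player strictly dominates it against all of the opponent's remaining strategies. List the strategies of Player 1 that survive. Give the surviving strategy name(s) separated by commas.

Player 1's strategy s4 is strictly dominated by s3 (C1: 5>2, C2: 7>2, C3: 14>12, C4: 19>0, C5: 15>12) and is removed.
For Player 2, C4 strictly dominates C1 on the remaining rows (s1: 19>18, s2: 8>3, s3: 20>0, s5: 14>12); eliminate C1.
Among the remaining strategies, none is strictly dominated by another pure strategy of the same player, so the elimination stops.
Surviving strategies — Player 1: {s1, s2, s3, s5}; Player 2: {C2, C3, C4, C5}.

s1, s2, s3, s5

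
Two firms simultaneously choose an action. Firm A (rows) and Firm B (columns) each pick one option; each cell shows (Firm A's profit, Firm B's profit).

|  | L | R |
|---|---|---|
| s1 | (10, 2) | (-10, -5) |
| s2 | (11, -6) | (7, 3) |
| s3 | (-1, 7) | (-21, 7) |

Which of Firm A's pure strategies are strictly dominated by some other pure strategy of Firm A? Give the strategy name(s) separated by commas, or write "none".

s1, s3

s1 is strictly dominated by s2 (L: 11>10, R: 7>-10).
Nothing dominates s2: s1 at L (11>10); s3 at L (11>-1).
s1 strictly dominates s3 — L: 10>-1, R: -10>-21.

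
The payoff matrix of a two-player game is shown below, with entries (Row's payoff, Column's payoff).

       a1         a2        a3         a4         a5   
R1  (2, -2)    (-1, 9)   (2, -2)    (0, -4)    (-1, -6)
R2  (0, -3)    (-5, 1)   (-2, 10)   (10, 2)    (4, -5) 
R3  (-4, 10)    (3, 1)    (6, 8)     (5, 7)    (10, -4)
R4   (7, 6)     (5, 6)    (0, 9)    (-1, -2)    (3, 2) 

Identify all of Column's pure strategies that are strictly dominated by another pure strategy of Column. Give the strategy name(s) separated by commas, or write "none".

a1: no other strategy beats it everywhere (a2 at R3 (10>1); a3 at R1 (-2=-2); a4 at R1 (-2>-4); a5 at R1 (-2>-6)).
a2: no other strategy beats it everywhere (a1 at R1 (9>-2); a3 at R1 (9>-2); a4 at R1 (9>-4); a5 at R1 (9>-6)).
Nothing dominates a3: a1 at R1 (-2=-2); a2 at R2 (10>1); a4 at R1 (-2>-4); a5 at R1 (-2>-6).
a4: dominated, since a3 does at least as well everywhere (R1: -2>-4, R2: 10>2, R3: 8>7, R4: 9>-2).
a1 strictly dominates a5 — R1: -2>-6, R2: -3>-5, R3: 10>-4, R4: 6>2.

a4, a5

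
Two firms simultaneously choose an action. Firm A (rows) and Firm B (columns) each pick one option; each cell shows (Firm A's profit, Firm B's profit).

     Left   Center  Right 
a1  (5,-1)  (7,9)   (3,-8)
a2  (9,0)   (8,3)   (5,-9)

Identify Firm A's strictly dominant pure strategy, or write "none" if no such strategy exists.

a2 vs a1: Left: 9>5, Center: 8>7, Right: 5>3.
a2 strictly beats every other strategy against every opponent action, so it is strictly dominant.

a2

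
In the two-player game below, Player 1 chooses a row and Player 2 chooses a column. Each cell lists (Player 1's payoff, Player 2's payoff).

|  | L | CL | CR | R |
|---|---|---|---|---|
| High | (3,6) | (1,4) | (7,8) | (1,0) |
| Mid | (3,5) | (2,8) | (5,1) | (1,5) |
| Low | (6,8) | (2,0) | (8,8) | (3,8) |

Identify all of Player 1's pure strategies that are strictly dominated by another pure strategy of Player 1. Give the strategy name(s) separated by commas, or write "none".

High

High: dominated, since Low does at least as well everywhere (L: 6>3, CL: 2>1, CR: 8>7, R: 3>1).
Mid: no other strategy beats it everywhere (High at L (3=3); Low at CL (2=2)).
Nothing dominates Low: High at L (6>3); Mid at L (6>3).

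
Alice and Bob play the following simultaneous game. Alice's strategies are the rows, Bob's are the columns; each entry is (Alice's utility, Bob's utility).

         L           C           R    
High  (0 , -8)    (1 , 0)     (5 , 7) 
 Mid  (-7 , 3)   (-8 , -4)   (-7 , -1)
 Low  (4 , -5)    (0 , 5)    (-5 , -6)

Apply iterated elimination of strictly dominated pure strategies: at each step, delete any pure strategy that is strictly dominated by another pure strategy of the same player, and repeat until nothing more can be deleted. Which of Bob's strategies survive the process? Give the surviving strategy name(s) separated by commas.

Row Mid is eliminated: High beats it against every remaining column (L: 0>-7, C: 1>-8, R: 5>-7).
Bob's strategy L is strictly dominated by C (High: 0>-8, Low: 5>-5) and is removed.
Alice's strategy Low is strictly dominated by High (C: 1>0, R: 5>-5) and is removed.
For Bob, R strictly dominates C on the remaining rows (High: 7>0); eliminate C.
Among the remaining strategies, none is strictly dominated by another pure strategy of the same player, so the elimination stops.
Surviving strategies — Alice: {High}; Bob: {R}.

R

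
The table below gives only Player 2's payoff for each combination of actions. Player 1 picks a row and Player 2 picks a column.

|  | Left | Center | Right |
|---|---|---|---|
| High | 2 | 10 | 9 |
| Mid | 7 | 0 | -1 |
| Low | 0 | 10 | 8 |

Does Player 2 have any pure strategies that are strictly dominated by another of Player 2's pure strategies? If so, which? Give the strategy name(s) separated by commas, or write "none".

Nothing dominates Left: Center at Mid (7>0); Right at Mid (7>-1).
Center is not dominated — it holds its own against Left at High (10>2); Right at High (10>9).
Right: dominated, since Center does at least as well everywhere (High: 10>9, Mid: 0>-1, Low: 10>8).

Right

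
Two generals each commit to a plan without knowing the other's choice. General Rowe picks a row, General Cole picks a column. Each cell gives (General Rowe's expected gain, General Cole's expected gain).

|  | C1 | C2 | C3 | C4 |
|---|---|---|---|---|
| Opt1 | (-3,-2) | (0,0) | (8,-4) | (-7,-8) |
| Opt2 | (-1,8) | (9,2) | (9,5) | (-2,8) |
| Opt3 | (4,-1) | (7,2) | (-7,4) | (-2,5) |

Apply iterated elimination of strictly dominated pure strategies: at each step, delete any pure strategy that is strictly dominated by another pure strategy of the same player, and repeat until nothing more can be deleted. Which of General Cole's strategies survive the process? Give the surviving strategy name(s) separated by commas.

General Rowe's strategy Opt1 is strictly dominated by Opt2 (C1: -1>-3, C2: 9>0, C3: 9>8, C4: -2>-7) and is removed.
Column C2 is eliminated: C3 beats it against every remaining row (Opt2: 5>2, Opt3: 4>2).
General Cole's strategy C3 is strictly dominated by C4 (Opt2: 8>5, Opt3: 5>4) and is removed.
Among the remaining strategies, none is strictly dominated by another pure strategy of the same player, so the elimination stops.
Surviving strategies — General Rowe: {Opt2, Opt3}; General Cole: {C1, C4}.

C1, C4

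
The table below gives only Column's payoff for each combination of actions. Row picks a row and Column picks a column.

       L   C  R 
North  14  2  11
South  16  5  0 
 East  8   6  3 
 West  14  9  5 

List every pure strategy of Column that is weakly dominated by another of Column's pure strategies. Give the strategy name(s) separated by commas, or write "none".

L is not dominated — it holds its own against C at North (14>2); R at North (14>11).
C is weakly dominated by L (North: 14>2, South: 16>5, East: 8>6, West: 14>9).
R is weakly dominated by L (North: 14>11, South: 16>0, East: 8>3, West: 14>5).

C, R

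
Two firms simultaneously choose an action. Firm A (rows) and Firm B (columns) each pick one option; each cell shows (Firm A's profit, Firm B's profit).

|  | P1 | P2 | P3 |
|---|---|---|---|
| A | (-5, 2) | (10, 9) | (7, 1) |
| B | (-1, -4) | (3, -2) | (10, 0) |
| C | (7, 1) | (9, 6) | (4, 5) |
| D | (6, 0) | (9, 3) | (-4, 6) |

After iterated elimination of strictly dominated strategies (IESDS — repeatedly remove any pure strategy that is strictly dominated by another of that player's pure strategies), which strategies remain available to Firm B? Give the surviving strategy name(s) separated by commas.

P2, P3

For Firm B, P2 strictly dominates P1 on the remaining rows (A: 9>2, B: -2>-4, C: 6>1, D: 3>0); eliminate P1.
Firm A's strategy C is strictly dominated by A (P2: 10>9, P3: 7>4) and is removed.
For Firm A, A strictly dominates D on the remaining columns (P2: 10>9, P3: 7>-4); eliminate D.
Among the remaining strategies, none is strictly dominated by another pure strategy of the same player, so the elimination stops.
Surviving strategies — Firm A: {A, B}; Firm B: {P2, P3}.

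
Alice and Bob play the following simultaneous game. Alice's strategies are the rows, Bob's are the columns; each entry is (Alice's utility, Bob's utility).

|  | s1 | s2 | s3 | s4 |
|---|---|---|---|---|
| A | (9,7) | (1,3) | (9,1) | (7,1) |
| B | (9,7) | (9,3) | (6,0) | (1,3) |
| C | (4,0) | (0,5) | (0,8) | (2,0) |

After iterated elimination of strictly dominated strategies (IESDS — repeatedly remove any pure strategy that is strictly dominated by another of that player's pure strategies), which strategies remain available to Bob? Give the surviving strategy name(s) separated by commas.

Alice's strategy C is strictly dominated by A (s1: 9>4, s2: 1>0, s3: 9>0, s4: 7>2) and is removed.
For Bob, s1 strictly dominates s2 on the remaining rows (A: 7>3, B: 7>3); eliminate s2.
For Bob, s1 strictly dominates s3 on the remaining rows (A: 7>1, B: 7>0); eliminate s3.
Bob's strategy s4 is strictly dominated by s1 (A: 7>1, B: 7>3) and is removed.
Among the remaining strategies, none is strictly dominated by another pure strategy of the same player, so the elimination stops.
Surviving strategies — Alice: {A, B}; Bob: {s1}.

s1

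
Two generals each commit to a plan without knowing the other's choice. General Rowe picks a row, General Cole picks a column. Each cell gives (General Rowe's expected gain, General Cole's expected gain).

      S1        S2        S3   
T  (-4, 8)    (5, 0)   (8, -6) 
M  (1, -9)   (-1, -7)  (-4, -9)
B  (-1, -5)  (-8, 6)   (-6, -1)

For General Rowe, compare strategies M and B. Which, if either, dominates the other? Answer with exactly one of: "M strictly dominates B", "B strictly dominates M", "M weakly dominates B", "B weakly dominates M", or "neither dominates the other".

M's payoffs vs B's, by General Cole's action — S1: 1>-1, S2: -1>-8, S3: -4>-6.
Every comparison favours M, so M strictly dominates B.

M strictly dominates B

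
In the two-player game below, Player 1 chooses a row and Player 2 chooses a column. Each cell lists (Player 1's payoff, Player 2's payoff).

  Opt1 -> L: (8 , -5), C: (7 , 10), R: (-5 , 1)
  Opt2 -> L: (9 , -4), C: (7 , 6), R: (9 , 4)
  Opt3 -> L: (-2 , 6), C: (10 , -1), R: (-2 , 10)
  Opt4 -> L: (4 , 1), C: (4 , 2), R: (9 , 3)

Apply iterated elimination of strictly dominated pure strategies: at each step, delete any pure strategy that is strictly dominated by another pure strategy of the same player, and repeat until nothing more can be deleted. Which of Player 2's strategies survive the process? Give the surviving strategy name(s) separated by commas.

Player 2's strategy L is strictly dominated by R (Opt1: 1>-5, Opt2: 4>-4, Opt3: 10>6, Opt4: 3>1) and is removed.
Player 1's strategy Opt1 is strictly dominated by Opt3 (C: 10>7, R: -2>-5) and is removed.
Among the remaining strategies, none is strictly dominated by another pure strategy of the same player, so the elimination stops.
Surviving strategies — Player 1: {Opt2, Opt3, Opt4}; Player 2: {C, R}.

C, R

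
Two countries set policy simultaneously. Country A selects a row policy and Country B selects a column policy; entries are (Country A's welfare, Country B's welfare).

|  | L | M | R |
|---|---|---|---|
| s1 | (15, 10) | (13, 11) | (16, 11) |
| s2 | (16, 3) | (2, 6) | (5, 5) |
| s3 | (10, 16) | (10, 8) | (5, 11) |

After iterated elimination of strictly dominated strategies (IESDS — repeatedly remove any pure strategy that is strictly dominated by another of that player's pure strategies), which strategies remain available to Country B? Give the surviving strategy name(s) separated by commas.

Country A's strategy s3 is strictly dominated by s1 (L: 15>10, M: 13>10, R: 16>5) and is removed.
Column L is eliminated: M beats it against every remaining row (s1: 11>10, s2: 6>3).
Country A's strategy s2 is strictly dominated by s1 (M: 13>2, R: 16>5) and is removed.
Among the remaining strategies, none is strictly dominated by another pure strategy of the same player, so the elimination stops.
Surviving strategies — Country A: {s1}; Country B: {M, R}.

M, R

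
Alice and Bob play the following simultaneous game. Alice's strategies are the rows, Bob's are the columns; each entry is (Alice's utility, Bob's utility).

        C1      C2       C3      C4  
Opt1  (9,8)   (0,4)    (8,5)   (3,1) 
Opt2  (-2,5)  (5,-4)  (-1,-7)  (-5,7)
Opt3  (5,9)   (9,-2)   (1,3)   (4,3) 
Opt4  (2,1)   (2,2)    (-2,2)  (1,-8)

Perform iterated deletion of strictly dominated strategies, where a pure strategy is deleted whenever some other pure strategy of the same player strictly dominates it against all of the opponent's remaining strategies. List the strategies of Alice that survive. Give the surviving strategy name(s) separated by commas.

Row Opt2 is eliminated: Opt3 beats it against every remaining column (C1: 5>-2, C2: 9>5, C3: 1>-1, C4: 4>-5).
Alice's strategy Opt4 is strictly dominated by Opt3 (C1: 5>2, C2: 9>2, C3: 1>-2, C4: 4>1) and is removed.
Column C2 is eliminated: C1 beats it against every remaining row (Opt1: 8>4, Opt3: 9>-2).
For Bob, C1 strictly dominates C3 on the remaining rows (Opt1: 8>5, Opt3: 9>3); eliminate C3.
For Bob, C1 strictly dominates C4 on the remaining rows (Opt1: 8>1, Opt3: 9>3); eliminate C4.
For Alice, Opt1 strictly dominates Opt3 on the remaining columns (C1: 9>5); eliminate Opt3.
Among the remaining strategies, none is strictly dominated by another pure strategy of the same player, so the elimination stops.
Surviving strategies — Alice: {Opt1}; Bob: {C1}.

Opt1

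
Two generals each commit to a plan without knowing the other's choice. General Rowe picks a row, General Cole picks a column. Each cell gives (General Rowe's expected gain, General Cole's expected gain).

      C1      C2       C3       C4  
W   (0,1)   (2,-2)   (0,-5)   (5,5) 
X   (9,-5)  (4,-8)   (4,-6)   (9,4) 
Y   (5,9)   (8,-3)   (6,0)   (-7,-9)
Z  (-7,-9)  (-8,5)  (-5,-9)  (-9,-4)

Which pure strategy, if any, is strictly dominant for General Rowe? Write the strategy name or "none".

none

W fails to dominate X at C1 (0<9).
X fails to dominate Y at C2 (4<8).
Y fails to dominate W at C4 (-7<5).
Z fails to dominate W at C1 (-7<0).
No single strategy dominates all the others.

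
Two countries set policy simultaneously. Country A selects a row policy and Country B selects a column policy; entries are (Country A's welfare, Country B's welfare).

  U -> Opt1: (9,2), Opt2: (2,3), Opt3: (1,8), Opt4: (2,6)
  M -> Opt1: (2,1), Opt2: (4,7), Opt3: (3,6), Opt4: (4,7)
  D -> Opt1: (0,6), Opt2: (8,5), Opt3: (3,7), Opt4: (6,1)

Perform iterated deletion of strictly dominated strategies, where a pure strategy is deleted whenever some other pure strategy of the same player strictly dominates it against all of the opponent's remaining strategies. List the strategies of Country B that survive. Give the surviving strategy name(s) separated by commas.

Opt2, Opt3, Opt4

Column Opt1 is eliminated: Opt3 beats it against every remaining row (U: 8>2, M: 6>1, D: 7>6).
Row U is eliminated: M beats it against every remaining column (Opt2: 4>2, Opt3: 3>1, Opt4: 4>2).
Among the remaining strategies, none is strictly dominated by another pure strategy of the same player, so the elimination stops.
Surviving strategies — Country A: {M, D}; Country B: {Opt2, Opt3, Opt4}.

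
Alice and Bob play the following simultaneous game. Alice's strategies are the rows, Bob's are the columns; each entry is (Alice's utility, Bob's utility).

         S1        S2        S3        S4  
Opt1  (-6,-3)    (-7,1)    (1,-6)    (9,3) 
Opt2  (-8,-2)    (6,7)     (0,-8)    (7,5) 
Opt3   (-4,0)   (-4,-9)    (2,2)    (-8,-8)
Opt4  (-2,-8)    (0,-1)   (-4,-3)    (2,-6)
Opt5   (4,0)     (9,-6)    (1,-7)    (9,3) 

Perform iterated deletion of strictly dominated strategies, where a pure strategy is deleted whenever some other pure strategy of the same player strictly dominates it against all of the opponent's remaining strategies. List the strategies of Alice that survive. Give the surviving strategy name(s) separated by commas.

Row Opt2 is eliminated: Opt5 beats it against every remaining column (S1: 4>-8, S2: 9>6, S3: 1>0, S4: 9>7).
For Alice, Opt5 strictly dominates Opt4 on the remaining columns (S1: 4>-2, S2: 9>0, S3: 1>-4, S4: 9>2); eliminate Opt4.
Column S2 is eliminated: S4 beats it against every remaining row (Opt1: 3>1, Opt3: -8>-9, Opt5: 3>-6).
Among the remaining strategies, none is strictly dominated by another pure strategy of the same player, so the elimination stops.
Surviving strategies — Alice: {Opt1, Opt3, Opt5}; Bob: {S1, S3, S4}.

Opt1, Opt3, Opt5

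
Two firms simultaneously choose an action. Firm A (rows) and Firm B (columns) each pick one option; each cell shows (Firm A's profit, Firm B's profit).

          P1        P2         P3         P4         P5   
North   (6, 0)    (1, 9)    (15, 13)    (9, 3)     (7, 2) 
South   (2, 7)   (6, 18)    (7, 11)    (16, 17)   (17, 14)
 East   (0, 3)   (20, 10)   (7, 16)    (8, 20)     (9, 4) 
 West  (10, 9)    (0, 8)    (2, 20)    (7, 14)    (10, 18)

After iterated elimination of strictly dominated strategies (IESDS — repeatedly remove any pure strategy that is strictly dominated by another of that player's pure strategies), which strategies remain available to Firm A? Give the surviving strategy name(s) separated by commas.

For Firm B, P3 strictly dominates P1 on the remaining rows (North: 13>0, South: 11>7, East: 16>3, West: 20>9); eliminate P1.
Row West is eliminated: South beats it against every remaining column (P2: 6>0, P3: 7>2, P4: 16>7, P5: 17>10).
Column P5 is eliminated: P2 beats it against every remaining row (North: 9>2, South: 18>14, East: 10>4).
Among the remaining strategies, none is strictly dominated by another pure strategy of the same player, so the elimination stops.
Surviving strategies — Firm A: {North, South, East}; Firm B: {P2, P3, P4}.

North, South, East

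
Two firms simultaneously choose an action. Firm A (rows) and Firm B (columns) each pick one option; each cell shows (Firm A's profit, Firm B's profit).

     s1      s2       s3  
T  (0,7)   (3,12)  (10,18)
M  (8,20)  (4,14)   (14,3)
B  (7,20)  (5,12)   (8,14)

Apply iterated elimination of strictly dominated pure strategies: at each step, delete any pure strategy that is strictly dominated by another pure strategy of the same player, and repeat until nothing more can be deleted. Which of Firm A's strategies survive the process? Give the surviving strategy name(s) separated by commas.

M

Row T is eliminated: M beats it against every remaining column (s1: 8>0, s2: 4>3, s3: 14>10).
For Firm B, s1 strictly dominates s2 on the remaining rows (M: 20>14, B: 20>12); eliminate s2.
Row B is eliminated: M beats it against every remaining column (s1: 8>7, s3: 14>8).
For Firm B, s1 strictly dominates s3 on the remaining rows (M: 20>3); eliminate s3.
Among the remaining strategies, none is strictly dominated by another pure strategy of the same player, so the elimination stops.
Surviving strategies — Firm A: {M}; Firm B: {s1}.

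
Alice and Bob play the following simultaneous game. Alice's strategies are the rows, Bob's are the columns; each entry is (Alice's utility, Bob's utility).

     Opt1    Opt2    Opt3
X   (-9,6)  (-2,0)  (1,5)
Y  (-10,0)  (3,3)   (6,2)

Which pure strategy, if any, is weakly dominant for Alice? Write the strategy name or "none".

X fails to dominate Y at Opt2 (-2<3).
Y fails to dominate X at Opt1 (-10<-9).
No single strategy dominates all the others.

none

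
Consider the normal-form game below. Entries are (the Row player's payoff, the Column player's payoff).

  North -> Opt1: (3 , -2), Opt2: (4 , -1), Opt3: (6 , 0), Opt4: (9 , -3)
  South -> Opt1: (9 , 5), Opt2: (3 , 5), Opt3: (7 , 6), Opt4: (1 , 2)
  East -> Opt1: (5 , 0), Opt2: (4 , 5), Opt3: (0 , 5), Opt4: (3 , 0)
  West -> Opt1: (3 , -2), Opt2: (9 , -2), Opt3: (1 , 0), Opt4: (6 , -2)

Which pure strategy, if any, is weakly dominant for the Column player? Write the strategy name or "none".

Opt3

Opt3 vs Opt1: North: 0>-2, South: 6>5, East: 5>0, West: 0>-2.
Opt3 vs Opt2: North: 0>-1, South: 6>5, East: 5=5, West: 0>-2.
Opt3 vs Opt4: North: 0>-3, South: 6>2, East: 5>0, West: 0>-2.
Opt3 is at least as good as every other strategy against every opponent action, so it is weakly dominant.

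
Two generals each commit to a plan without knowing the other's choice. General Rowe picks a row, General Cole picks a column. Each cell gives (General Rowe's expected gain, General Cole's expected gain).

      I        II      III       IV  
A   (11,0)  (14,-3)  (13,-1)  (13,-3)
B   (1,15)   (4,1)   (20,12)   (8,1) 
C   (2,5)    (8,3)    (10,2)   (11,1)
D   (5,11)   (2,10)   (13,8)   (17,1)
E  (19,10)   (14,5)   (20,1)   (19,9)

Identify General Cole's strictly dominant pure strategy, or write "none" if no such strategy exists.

I

I vs II: A: 0>-3, B: 15>1, C: 5>3, D: 11>10, E: 10>5.
I vs III: A: 0>-1, B: 15>12, C: 5>2, D: 11>8, E: 10>1.
I vs IV: A: 0>-3, B: 15>1, C: 5>1, D: 11>1, E: 10>9.
I strictly beats every other strategy against every opponent action, so it is strictly dominant.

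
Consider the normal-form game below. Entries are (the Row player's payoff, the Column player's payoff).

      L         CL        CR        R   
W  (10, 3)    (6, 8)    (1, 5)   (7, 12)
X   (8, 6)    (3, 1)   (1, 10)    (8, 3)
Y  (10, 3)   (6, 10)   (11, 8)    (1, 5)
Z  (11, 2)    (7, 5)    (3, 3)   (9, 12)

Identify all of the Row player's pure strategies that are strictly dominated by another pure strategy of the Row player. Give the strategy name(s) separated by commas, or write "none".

W: dominated, since Z does at least as well everywhere (L: 11>10, CL: 7>6, CR: 3>1, R: 9>7).
Z strictly dominates X — L: 11>8, CL: 7>3, CR: 3>1, R: 9>8.
Y is not dominated — it holds its own against W at L (10=10); X at L (10>8); Z at CR (11>3).
Z: no other strategy beats it everywhere (W at L (11>10); X at L (11>8); Y at L (11>10)).

W, X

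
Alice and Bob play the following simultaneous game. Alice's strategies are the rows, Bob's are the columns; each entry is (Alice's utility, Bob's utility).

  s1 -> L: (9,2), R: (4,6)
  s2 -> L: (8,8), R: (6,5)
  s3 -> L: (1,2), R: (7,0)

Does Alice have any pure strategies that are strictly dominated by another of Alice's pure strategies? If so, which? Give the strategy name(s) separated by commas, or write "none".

none

s1: no other strategy beats it everywhere (s2 at L (9>8); s3 at L (9>1)).
s2: no other strategy beats it everywhere (s1 at R (6>4); s3 at L (8>1)).
s3 is not dominated — it holds its own against s1 at R (7>4); s2 at R (7>6).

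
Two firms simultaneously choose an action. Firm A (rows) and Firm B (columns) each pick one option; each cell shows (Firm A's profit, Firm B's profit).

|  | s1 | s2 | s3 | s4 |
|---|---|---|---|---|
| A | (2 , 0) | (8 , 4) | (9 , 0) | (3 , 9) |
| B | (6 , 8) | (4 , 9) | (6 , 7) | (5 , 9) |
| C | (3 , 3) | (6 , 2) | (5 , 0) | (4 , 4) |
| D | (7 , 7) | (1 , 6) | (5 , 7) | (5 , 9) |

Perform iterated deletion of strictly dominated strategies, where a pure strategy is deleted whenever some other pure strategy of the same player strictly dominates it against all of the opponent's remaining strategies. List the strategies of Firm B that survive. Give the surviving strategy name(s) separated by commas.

s2, s4

Column s1 is eliminated: s4 beats it against every remaining row (A: 9>0, B: 9>8, C: 4>3, D: 9>7).
Column s3 is eliminated: s4 beats it against every remaining row (A: 9>0, B: 9>7, C: 4>0, D: 9>7).
Among the remaining strategies, none is strictly dominated by another pure strategy of the same player, so the elimination stops.
Surviving strategies — Firm A: {A, B, C, D}; Firm B: {s2, s4}.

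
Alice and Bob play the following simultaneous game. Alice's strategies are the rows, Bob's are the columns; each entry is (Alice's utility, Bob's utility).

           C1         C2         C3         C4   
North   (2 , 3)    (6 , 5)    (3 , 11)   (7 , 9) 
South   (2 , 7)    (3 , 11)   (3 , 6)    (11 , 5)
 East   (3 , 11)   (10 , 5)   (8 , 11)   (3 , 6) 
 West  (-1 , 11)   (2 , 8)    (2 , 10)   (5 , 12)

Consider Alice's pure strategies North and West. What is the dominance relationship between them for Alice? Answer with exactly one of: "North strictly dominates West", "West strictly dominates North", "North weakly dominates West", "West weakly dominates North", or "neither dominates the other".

North strictly dominates West

Compare North to West across each opponent action: C1: 2>-1, C2: 6>2, C3: 3>2, C4: 7>5.
Every comparison favours North, so North strictly dominates West.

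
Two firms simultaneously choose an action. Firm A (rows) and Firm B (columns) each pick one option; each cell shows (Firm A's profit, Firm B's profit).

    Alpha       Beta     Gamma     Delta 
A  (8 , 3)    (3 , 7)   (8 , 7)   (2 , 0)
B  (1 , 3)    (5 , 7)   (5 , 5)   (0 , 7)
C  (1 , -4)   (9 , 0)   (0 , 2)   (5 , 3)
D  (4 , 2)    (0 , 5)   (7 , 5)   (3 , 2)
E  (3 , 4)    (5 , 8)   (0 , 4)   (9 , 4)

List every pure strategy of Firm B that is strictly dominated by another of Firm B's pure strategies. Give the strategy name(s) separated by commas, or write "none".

Alpha

Alpha is strictly dominated by Beta (A: 7>3, B: 7>3, C: 0>-4, D: 5>2, E: 8>4).
Nothing dominates Beta: Alpha at A (7>3); Gamma at A (7=7); Delta at A (7>0).
Gamma is not dominated — it holds its own against Alpha at A (7>3); Beta at A (7=7); Delta at A (7>0).
Nothing dominates Delta: Alpha at B (7>3); Beta at B (7=7); Gamma at B (7>5).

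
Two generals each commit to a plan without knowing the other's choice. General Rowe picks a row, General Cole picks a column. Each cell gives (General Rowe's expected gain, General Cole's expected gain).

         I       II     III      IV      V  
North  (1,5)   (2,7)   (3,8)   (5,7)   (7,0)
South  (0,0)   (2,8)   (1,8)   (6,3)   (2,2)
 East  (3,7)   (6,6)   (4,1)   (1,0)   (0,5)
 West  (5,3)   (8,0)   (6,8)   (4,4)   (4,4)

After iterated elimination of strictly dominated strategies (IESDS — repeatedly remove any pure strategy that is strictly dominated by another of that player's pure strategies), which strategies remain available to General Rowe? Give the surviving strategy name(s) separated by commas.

Row East is eliminated: West beats it against every remaining column (I: 5>3, II: 8>6, III: 6>4, IV: 4>1, V: 4>0).
Column I is eliminated: III beats it against every remaining row (North: 8>5, South: 8>0, West: 8>3).
Column IV is eliminated: III beats it against every remaining row (North: 8>7, South: 8>3, West: 8>4).
Row South is eliminated: West beats it against every remaining column (II: 8>2, III: 6>1, V: 4>2).
Column II is eliminated: III beats it against every remaining row (North: 8>7, West: 8>0).
For General Cole, III strictly dominates V on the remaining rows (North: 8>0, West: 8>4); eliminate V.
For General Rowe, West strictly dominates North on the remaining columns (III: 6>3); eliminate North.
Among the remaining strategies, none is strictly dominated by another pure strategy of the same player, so the elimination stops.
Surviving strategies — General Rowe: {West}; General Cole: {III}.

West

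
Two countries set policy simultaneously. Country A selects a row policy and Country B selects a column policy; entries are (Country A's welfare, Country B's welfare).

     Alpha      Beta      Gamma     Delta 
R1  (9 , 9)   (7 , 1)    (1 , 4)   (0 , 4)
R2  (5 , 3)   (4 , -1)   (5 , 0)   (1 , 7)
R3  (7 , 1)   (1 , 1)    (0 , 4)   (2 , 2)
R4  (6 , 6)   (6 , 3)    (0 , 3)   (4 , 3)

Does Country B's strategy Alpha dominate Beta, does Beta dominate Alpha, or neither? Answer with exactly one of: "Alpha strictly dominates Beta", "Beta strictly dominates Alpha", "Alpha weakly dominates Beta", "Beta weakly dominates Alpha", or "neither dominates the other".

Alpha weakly dominates Beta

Alpha's payoffs vs Beta's, by Country A's action — R1: 9>1, R2: 3>-1, R3: 1=1, R4: 6>3.
Alpha is at least as good everywhere and strictly better somewhere (tied only at R3), so Alpha weakly but not strictly dominates Beta.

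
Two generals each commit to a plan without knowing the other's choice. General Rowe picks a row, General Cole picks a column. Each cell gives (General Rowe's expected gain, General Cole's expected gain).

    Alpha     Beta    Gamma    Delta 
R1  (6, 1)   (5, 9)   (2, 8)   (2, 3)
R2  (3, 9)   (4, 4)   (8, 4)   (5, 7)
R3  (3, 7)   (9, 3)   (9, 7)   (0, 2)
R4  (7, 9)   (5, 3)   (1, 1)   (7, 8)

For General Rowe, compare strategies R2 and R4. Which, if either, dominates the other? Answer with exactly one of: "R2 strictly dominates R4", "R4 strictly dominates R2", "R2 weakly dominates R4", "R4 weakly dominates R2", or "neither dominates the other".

R2's payoffs vs R4's, by General Cole's action — Alpha: 3<7, Beta: 4<5, Gamma: 8>1, Delta: 5<7.
R2 does better at Gamma but worse at Alpha, Beta, Delta; neither strategy dominates the other.

neither dominates the other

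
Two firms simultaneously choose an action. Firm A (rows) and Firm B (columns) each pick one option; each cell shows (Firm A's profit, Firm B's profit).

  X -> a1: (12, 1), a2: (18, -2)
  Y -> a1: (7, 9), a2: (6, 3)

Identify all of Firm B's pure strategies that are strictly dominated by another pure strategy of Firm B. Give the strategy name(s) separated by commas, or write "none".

a2

Nothing dominates a1: a2 at X (1>-2).
a1 strictly dominates a2 — X: 1>-2, Y: 9>3.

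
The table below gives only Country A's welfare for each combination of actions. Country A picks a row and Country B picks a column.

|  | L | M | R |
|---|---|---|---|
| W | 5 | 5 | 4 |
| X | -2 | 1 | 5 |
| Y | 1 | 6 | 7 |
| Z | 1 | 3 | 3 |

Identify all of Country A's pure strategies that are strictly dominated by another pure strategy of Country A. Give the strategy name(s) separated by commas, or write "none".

X, Z

W: no other strategy beats it everywhere (X at L (5>-2); Y at L (5>1); Z at L (5>1)).
X: dominated, since Y does at least as well everywhere (L: 1>-2, M: 6>1, R: 7>5).
Y is not dominated — it holds its own against W at M (6>5); X at L (1>-2); Z at L (1=1).
Z: dominated, since W does at least as well everywhere (L: 5>1, M: 5>3, R: 4>3).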